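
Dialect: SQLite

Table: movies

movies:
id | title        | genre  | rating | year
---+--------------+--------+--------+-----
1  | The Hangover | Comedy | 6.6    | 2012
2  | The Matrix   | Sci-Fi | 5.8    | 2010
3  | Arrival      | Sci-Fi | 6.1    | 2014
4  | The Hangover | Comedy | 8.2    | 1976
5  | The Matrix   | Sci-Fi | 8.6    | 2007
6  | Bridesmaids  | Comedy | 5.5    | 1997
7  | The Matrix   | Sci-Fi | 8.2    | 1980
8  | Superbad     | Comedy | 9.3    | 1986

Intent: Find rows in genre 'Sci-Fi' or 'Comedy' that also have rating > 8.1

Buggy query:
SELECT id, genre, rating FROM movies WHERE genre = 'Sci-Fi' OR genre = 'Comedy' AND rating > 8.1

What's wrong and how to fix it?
Bug: AND binds tighter than OR, so this parses as genre = 'Sci-Fi' OR (genre = 'Comedy' AND rating > 8.1)

Fix: Add parentheses around the OR so the AND applies to both alternatives

Corrected query:
SELECT id, genre, rating FROM movies WHERE (genre = 'Sci-Fi' OR genre = 'Comedy') AND rating > 8.1

Result:
id | genre  | rating
---+--------+-------
4  | Comedy | 8.2   
5  | Sci-Fi | 8.6   
7  | Sci-Fi | 8.2   
8  | Comedy | 9.3   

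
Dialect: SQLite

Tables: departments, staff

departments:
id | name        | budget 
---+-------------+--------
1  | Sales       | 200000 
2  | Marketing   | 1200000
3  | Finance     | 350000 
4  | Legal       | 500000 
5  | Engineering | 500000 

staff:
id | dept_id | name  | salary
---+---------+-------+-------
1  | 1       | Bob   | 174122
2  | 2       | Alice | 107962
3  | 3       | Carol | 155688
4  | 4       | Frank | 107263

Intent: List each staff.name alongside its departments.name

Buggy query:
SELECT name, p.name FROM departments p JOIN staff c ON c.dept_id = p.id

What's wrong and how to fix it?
Bug: 'name' exists in both joined tables, so the database can't tell which one is meant

Fix: Qualify the column with its table alias (c.name)

Corrected query:
SELECT c.name, p.name FROM departments p JOIN staff c ON c.dept_id = p.id

Result:
name  | name     
------+----------
Bob   | Sales    
Alice | Marketing
Carol | Finance  
Frank | Legal    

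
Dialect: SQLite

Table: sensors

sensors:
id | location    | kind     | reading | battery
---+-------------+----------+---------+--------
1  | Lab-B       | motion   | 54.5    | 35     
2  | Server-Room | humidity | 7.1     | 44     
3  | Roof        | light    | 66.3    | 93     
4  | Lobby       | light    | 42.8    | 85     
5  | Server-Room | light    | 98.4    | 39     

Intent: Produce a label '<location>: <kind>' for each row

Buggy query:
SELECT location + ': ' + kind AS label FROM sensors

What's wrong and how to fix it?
Bug: SQLite uses || for string concatenation; + coerces text to numbers (yielding 0)

Fix: Replace + with || to concatenate text

Corrected query:
SELECT location || ': ' || kind AS label FROM sensors

Result:
label                
---------------------
Lab-B: motion        
Server-Room: humidity
Roof: light          
Lobby: light         
Server-Room: light   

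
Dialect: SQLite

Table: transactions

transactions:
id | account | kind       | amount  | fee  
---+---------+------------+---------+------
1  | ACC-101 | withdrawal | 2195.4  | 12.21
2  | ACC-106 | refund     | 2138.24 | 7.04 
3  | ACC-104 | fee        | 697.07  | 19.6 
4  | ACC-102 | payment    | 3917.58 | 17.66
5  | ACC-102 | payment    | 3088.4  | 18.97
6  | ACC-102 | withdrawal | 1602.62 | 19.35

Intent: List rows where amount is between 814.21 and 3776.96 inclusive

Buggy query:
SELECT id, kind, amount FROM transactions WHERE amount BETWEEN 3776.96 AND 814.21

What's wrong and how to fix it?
Bug: BETWEEN expects the lower bound first; with 3776.96 AND 814.21 the range is empty

Fix: Swap the bounds so the smaller value comes first

Corrected query:
SELECT id, kind, amount FROM transactions WHERE amount BETWEEN 814.21 AND 3776.96

Result:
id | kind       | amount 
---+------------+--------
1  | withdrawal | 2195.4 
2  | refund     | 2138.24
5  | payment    | 3088.4 
6  | withdrawal | 1602.62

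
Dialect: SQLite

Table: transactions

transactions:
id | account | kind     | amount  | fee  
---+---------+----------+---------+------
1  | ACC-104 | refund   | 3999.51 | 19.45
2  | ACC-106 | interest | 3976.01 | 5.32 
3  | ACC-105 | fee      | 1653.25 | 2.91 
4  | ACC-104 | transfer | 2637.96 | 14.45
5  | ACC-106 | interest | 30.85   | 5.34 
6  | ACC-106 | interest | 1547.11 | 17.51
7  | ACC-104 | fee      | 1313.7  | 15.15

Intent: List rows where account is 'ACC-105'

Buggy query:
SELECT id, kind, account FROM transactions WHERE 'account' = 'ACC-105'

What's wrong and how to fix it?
Bug: 'account' in single quotes is a string literal, not the column; the comparison is literal-vs-literal and never true

Fix: Reference the column as account without single quotes

Corrected query:
SELECT id, kind, account FROM transactions WHERE account = 'ACC-105'

Result:
id | kind | account
---+------+--------
3  | fee  | ACC-105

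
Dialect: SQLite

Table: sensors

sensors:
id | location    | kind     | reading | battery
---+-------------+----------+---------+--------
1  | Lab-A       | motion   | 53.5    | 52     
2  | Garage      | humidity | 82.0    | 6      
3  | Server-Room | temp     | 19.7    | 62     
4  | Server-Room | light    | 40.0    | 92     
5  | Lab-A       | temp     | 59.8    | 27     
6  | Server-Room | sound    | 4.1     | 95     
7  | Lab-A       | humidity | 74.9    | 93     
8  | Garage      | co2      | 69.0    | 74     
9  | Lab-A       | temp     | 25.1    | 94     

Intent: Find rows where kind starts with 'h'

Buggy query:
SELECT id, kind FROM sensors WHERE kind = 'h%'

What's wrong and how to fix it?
Bug: '=' compares the literal string including the % character; pattern matching needs LIKE

Fix: Replace '=' with LIKE so 'h%' is treated as a pattern

Corrected query:
SELECT id, kind FROM sensors WHERE kind LIKE 'h%'

Result:
id | kind    
---+---------
2  | humidity
7  | humidity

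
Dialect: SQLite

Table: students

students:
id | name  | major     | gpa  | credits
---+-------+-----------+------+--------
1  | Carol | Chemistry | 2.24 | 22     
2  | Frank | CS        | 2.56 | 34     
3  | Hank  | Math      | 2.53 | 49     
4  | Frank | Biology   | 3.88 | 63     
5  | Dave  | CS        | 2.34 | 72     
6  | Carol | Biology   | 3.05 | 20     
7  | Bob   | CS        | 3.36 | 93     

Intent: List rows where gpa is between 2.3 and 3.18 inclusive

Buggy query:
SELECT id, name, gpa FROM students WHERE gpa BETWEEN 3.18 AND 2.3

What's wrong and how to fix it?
Bug: The bounds are reversed; BETWEEN a AND b requires a <= b to match anything

Fix: Write BETWEEN 2.3 AND 3.18

Corrected query:
SELECT id, name, gpa FROM students WHERE gpa BETWEEN 2.3 AND 3.18

Result:
id | name  | gpa 
---+-------+-----
2  | Frank | 2.56
3  | Hank  | 2.53
5  | Dave  | 2.34
6  | Carol | 3.05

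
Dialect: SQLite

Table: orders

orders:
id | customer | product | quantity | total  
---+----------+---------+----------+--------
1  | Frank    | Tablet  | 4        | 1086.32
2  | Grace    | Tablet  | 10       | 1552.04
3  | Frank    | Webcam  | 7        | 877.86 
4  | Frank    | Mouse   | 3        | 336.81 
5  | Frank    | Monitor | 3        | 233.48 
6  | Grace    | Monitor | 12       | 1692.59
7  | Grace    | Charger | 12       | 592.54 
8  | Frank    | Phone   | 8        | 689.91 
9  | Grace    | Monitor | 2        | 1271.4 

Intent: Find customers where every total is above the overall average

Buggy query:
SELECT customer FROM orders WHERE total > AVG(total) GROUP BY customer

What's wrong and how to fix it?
Bug: WHERE evaluates per row before aggregation, so AVG() is unavailable

Fix: Compute the overall average in a scalar subquery and compare each group's MIN against it in HAVING

Corrected query:
SELECT customer FROM orders GROUP BY customer HAVING MIN(total) > (SELECT AVG(total) FROM orders)

Result:
(no rows)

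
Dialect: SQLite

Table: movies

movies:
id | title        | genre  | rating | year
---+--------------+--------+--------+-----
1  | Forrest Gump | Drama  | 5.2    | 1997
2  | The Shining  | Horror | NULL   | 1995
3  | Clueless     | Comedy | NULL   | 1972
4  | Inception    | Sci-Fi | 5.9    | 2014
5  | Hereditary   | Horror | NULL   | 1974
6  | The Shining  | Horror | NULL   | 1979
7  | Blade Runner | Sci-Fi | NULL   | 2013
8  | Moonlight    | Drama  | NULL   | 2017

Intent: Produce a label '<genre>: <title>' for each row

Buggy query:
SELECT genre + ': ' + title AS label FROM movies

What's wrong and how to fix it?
Bug: '+' is numeric addition; on text columns SQLite converts them to 0 instead of concatenating

Fix: Replace + with || to concatenate text

Corrected query:
SELECT genre || ': ' || title AS label FROM movies

Result:
label               
--------------------
Drama: Forrest Gump 
Horror: The Shining 
Comedy: Clueless    
Sci-Fi: Inception   
Horror: Hereditary  
Horror: The Shining 
Sci-Fi: Blade Runner
Drama: Moonlight    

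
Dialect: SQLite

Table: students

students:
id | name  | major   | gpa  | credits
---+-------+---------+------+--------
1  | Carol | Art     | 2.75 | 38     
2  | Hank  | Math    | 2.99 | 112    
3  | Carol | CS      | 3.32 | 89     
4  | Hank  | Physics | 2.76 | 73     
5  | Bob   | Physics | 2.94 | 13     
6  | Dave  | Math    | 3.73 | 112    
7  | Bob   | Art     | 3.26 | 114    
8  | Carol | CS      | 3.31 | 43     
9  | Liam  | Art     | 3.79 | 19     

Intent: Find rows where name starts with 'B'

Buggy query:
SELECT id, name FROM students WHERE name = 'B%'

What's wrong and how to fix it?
Bug: Wildcards only work with LIKE; '=' treats '%' as a literal character

Fix: Use LIKE for wildcard pattern matching

Corrected query:
SELECT id, name FROM students WHERE name LIKE 'B%'

Result:
id | name
---+-----
5  | Bob 
7  | Bob 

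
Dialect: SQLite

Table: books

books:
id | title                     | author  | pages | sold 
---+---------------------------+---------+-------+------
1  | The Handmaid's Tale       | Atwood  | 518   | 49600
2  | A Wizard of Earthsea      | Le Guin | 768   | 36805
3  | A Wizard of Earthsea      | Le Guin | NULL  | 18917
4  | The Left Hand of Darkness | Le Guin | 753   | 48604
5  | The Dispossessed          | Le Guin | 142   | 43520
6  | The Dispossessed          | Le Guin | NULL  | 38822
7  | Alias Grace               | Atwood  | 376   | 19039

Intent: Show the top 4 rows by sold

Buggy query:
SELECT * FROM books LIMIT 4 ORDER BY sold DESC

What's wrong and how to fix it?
Bug: ORDER BY cannot follow LIMIT; LIMIT is the final clause

Fix: Swap the clauses: ORDER BY first, then LIMIT

Corrected query:
SELECT * FROM books ORDER BY sold DESC LIMIT 4

Result:
id | title                     | author  | pages | sold 
---+---------------------------+---------+-------+------
1  | The Handmaid's Tale       | Atwood  | 518   | 49600
4  | The Left Hand of Darkness | Le Guin | 753   | 48604
5  | The Dispossessed          | Le Guin | 142   | 43520
6  | The Dispossessed          | Le Guin | NULL  | 38822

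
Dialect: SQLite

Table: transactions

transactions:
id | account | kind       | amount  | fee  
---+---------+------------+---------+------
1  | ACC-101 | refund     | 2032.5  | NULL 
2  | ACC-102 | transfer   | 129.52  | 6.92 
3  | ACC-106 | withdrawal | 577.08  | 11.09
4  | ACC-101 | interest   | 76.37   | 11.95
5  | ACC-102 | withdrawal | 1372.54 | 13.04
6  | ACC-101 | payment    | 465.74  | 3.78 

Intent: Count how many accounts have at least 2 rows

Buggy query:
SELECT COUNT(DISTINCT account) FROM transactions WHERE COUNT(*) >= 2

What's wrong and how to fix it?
Bug: WHERE filters individual rows, not groups, so a group-level COUNT is invalid there

Fix: Group first with HAVING COUNT(*) >= 2, then COUNT the resulting groups

Corrected query:
SELECT COUNT(*) FROM (SELECT account FROM transactions GROUP BY account HAVING COUNT(*) >= 2)

Result:
COUNT(*)
--------
2       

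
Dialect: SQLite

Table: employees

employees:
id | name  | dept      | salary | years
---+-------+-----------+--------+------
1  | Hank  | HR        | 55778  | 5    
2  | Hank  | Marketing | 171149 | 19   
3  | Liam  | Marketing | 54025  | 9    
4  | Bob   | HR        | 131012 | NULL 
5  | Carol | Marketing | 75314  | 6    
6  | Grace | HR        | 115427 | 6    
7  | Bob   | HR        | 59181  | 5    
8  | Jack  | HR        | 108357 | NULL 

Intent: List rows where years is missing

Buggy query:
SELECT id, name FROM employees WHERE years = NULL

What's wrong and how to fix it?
Bug: '= NULL' is always unknown in SQL three-valued logic, so no rows match

Fix: Use IS NULL to test for NULL

Corrected query:
SELECT id, name FROM employees WHERE years IS NULL

Result:
id | name
---+-----
4  | Bob 
8  | Jack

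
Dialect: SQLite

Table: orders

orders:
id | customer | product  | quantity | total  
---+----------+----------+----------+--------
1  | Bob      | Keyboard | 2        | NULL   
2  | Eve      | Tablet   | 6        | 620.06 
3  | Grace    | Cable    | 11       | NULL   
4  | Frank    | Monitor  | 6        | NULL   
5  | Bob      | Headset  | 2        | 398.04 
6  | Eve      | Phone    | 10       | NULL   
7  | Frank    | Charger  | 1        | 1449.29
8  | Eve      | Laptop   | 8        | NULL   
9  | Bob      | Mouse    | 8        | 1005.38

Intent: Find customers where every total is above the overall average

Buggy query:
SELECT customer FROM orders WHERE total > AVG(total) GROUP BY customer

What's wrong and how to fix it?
Bug: AVG() is an aggregate; it can't sit directly in WHERE

Fix: Compute the overall average in a scalar subquery and compare each group's MIN against it in HAVING

Corrected query:
SELECT customer FROM orders GROUP BY customer HAVING MIN(total) > (SELECT AVG(total) FROM orders)

Result:
customer
--------
Frank   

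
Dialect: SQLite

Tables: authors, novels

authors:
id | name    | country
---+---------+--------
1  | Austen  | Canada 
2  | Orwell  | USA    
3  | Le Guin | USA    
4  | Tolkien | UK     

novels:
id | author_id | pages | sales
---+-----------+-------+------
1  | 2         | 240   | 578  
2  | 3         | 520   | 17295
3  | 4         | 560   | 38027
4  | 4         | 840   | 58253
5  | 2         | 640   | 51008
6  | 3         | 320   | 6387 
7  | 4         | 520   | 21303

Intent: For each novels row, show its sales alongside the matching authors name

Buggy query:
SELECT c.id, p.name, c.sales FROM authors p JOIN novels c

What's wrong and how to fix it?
Bug: Missing join condition: each novels row is matched to all authors rows instead of just its own

Fix: Add ON c.author_id = p.id to the JOIN

Corrected query:
SELECT c.id, p.name, c.sales FROM authors p JOIN novels c ON c.author_id = p.id

Result:
id | name    | sales
---+---------+------
1  | Orwell  | 578  
2  | Le Guin | 17295
3  | Tolkien | 38027
4  | Tolkien | 58253
5  | Orwell  | 51008
6  | Le Guin | 6387 
7  | Tolkien | 21303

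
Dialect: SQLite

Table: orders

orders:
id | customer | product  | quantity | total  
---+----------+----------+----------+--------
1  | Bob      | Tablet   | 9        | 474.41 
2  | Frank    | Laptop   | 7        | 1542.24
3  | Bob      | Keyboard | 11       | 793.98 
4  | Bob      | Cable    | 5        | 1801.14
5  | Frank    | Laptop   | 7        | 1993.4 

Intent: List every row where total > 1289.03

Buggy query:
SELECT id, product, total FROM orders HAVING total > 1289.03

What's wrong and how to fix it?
Bug: This is a non-aggregate query (no GROUP BY, no aggregates), so in SQLite the HAVING clause is invalid here; a row-level condition belongs in WHERE

Fix: Replace HAVING with WHERE since the condition applies to individual rows

Corrected query:
SELECT id, product, total FROM orders WHERE total > 1289.03

Result:
id | product | total  
---+---------+--------
2  | Laptop  | 1542.24
4  | Cable   | 1801.14
5  | Laptop  | 1993.4 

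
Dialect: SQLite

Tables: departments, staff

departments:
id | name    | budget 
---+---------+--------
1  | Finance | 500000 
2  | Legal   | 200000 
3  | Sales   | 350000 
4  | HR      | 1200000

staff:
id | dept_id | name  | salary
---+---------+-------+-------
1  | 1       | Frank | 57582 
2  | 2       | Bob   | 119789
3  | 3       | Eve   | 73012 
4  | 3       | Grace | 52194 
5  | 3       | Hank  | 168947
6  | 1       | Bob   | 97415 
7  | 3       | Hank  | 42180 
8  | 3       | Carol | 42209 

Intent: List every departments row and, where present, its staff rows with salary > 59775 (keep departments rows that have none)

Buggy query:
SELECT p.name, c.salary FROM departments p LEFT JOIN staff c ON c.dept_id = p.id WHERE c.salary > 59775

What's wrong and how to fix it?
Bug: A WHERE condition on the right-hand table after LEFT JOIN drops unmatched parents

Fix: Move the right-table condition into the ON clause so unmatched parents are kept

Corrected query:
SELECT p.name, c.salary FROM departments p LEFT JOIN staff c ON c.dept_id = p.id AND c.salary > 59775

Result:
name    | salary
--------+-------
Finance | 97415 
Legal   | 119789
Sales   | 73012 
Sales   | 168947
HR      | NULL  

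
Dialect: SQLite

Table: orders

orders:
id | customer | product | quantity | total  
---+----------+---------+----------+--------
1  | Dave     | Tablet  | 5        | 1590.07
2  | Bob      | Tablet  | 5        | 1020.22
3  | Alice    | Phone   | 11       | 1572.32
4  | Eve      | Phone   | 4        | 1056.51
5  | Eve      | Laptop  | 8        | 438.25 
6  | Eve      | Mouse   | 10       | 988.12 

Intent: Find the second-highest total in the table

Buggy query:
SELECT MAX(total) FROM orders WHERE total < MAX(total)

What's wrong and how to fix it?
Bug: The inner MAX is an aggregate inside WHERE, which is not allowed

Fix: Compute the overall MAX in a subquery, then take MAX of rows below it

Corrected query:
SELECT MAX(total) FROM orders WHERE total < (SELECT MAX(total) FROM orders)

Result:
MAX(total)
----------
1572.32   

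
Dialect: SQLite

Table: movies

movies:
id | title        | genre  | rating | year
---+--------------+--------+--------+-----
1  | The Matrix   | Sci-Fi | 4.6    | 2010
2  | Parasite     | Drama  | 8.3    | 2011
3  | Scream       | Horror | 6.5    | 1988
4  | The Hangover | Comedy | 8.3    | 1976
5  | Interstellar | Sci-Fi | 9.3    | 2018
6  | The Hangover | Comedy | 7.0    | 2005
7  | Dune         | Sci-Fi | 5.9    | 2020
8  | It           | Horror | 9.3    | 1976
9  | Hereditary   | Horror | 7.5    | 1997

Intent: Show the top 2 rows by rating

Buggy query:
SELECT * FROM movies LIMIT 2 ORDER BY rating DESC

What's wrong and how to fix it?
Bug: ORDER BY cannot follow LIMIT; LIMIT is the final clause

Fix: Swap the clauses: ORDER BY first, then LIMIT

Corrected query:
SELECT * FROM movies ORDER BY rating DESC LIMIT 2

Result:
id | title        | genre  | rating | year
---+--------------+--------+--------+-----
5  | Interstellar | Sci-Fi | 9.3    | 2018
8  | It           | Horror | 9.3    | 1976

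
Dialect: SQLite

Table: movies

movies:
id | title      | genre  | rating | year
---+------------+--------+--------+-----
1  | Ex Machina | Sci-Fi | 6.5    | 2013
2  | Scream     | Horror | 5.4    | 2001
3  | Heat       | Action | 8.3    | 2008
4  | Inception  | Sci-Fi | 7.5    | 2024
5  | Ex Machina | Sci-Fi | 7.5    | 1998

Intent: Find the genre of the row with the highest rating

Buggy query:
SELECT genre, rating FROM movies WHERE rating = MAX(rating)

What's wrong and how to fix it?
Bug: WHERE is evaluated per row; an aggregate over the whole table isn't defined there

Fix: Use a subquery: WHERE rating = (SELECT MAX(rating) FROM movies)

Corrected query:
SELECT genre, rating FROM movies WHERE rating = (SELECT MAX(rating) FROM movies)

Result:
genre  | rating
-------+-------
Action | 8.3   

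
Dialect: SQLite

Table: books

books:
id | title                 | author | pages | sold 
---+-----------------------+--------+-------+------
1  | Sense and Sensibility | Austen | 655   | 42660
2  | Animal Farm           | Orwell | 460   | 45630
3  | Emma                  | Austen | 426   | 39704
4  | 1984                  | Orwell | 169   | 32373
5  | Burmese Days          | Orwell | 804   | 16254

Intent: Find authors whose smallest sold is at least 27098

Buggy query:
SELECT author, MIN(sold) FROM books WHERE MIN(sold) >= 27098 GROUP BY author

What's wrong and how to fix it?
Bug: Aggregates like MIN are computed per group after WHERE runs

Fix: Use HAVING for the per-group MIN condition

Corrected query:
SELECT author, MIN(sold) FROM books GROUP BY author HAVING MIN(sold) >= 27098

Result:
author | MIN(sold)
-------+----------
Austen | 39704    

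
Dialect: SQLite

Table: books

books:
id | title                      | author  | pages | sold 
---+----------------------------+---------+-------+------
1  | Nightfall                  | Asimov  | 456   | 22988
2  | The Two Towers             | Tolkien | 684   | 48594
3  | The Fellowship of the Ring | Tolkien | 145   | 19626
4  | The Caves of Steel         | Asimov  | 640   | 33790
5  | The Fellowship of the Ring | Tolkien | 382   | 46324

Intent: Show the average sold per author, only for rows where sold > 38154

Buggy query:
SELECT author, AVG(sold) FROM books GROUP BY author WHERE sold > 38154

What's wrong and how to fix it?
Bug: WHERE cannot follow GROUP BY

Fix: Move the WHERE clause before GROUP BY

Corrected query:
SELECT author, AVG(sold) FROM books WHERE sold > 38154 GROUP BY author

Result:
author  | AVG(sold)
--------+----------
Tolkien | 47459    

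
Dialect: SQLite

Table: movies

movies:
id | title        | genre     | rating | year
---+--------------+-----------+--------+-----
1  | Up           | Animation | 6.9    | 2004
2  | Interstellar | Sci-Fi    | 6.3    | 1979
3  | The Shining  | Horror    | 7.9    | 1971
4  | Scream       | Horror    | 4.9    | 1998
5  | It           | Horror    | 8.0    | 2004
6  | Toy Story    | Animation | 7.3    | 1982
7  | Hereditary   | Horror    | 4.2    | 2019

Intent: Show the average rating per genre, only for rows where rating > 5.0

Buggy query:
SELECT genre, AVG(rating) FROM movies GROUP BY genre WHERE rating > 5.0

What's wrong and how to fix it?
Bug: WHERE cannot follow GROUP BY

Fix: Move the WHERE clause before GROUP BY

Corrected query:
SELECT genre, AVG(rating) FROM movies WHERE rating > 5.0 GROUP BY genre

Result:
genre     | AVG(rating)
----------+------------
Animation | 7.1        
Horror    | 7.95       
Sci-Fi    | 6.3        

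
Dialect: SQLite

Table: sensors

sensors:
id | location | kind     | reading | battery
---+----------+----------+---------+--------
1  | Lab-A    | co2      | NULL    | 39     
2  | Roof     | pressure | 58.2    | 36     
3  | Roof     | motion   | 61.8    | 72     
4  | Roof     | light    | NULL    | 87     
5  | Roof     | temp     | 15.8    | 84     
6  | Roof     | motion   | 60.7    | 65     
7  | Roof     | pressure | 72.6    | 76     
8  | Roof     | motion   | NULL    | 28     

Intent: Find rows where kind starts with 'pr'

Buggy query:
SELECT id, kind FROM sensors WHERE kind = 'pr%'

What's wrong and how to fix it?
Bug: '=' compares the literal string including the % character; pattern matching needs LIKE

Fix: Use LIKE for wildcard pattern matching

Corrected query:
SELECT id, kind FROM sensors WHERE kind LIKE 'pr%'

Result:
id | kind    
---+---------
2  | pressure
7  | pressure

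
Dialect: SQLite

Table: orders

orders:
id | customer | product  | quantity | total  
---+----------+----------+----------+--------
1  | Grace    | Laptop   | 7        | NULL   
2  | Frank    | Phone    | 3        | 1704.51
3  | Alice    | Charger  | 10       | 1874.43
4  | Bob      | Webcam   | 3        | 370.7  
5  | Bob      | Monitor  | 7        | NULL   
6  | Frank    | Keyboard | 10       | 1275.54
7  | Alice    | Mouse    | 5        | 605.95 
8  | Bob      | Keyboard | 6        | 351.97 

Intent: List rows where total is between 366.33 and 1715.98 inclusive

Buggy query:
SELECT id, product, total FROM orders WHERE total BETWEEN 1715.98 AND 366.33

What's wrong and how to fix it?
Bug: The bounds are reversed; BETWEEN a AND b requires a <= b to match anything

Fix: Swap the bounds so the smaller value comes first

Corrected query:
SELECT id, product, total FROM orders WHERE total BETWEEN 366.33 AND 1715.98

Result:
id | product  | total  
---+----------+--------
2  | Phone    | 1704.51
4  | Webcam   | 370.7  
6  | Keyboard | 1275.54
7  | Mouse    | 605.95 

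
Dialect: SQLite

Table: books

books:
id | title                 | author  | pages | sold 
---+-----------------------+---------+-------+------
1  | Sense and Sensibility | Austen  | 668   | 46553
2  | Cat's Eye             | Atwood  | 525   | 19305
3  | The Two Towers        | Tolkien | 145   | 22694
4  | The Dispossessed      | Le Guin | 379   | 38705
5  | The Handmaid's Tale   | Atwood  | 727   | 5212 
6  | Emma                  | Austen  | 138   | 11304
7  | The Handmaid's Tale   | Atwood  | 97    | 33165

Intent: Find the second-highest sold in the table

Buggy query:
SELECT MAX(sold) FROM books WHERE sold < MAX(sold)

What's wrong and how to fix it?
Bug: MAX(sold) on the right of the comparison is an aggregate-in-WHERE error

Fix: Put the inner MAX in a scalar subquery

Corrected query:
SELECT MAX(sold) FROM books WHERE sold < (SELECT MAX(sold) FROM books)

Result:
MAX(sold)
---------
38705    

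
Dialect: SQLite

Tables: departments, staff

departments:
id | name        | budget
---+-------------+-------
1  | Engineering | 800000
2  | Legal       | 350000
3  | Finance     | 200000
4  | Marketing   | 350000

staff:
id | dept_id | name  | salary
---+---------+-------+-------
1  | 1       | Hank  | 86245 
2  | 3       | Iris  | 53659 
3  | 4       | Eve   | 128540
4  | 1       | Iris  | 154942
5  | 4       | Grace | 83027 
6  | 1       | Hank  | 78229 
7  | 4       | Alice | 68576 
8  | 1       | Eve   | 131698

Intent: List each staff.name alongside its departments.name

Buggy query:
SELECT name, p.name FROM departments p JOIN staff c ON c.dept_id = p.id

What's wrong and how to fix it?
Bug: 'name' exists in both joined tables, so the database can't tell which one is meant

Fix: Prefix ambiguous columns with the table alias

Corrected query:
SELECT c.name, p.name FROM departments p JOIN staff c ON c.dept_id = p.id

Result:
name  | name       
------+------------
Hank  | Engineering
Iris  | Finance    
Eve   | Marketing  
Iris  | Engineering
Grace | Marketing  
Hank  | Engineering
Alice | Marketing  
Eve   | Engineering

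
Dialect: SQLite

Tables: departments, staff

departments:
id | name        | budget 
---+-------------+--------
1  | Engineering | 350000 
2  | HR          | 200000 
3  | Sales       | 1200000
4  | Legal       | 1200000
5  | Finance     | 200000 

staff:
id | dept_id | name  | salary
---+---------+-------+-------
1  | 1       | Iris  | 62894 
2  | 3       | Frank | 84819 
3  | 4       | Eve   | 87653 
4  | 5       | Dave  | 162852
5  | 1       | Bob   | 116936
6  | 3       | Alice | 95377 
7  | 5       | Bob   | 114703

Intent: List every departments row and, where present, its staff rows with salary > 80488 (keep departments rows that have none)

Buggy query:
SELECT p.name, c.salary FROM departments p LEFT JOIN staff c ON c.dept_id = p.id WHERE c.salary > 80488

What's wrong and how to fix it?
Bug: A WHERE condition on the right-hand table after LEFT JOIN drops unmatched parents

Fix: Put 'c.salary > 80488' in the JOIN's ON clause instead of WHERE

Corrected query:
SELECT p.name, c.salary FROM departments p LEFT JOIN staff c ON c.dept_id = p.id AND c.salary > 80488

Result:
name        | salary
------------+-------
Engineering | 116936
HR          | NULL  
Sales       | 84819 
Sales       | 95377 
Legal       | 87653 
Finance     | 114703
Finance     | 162852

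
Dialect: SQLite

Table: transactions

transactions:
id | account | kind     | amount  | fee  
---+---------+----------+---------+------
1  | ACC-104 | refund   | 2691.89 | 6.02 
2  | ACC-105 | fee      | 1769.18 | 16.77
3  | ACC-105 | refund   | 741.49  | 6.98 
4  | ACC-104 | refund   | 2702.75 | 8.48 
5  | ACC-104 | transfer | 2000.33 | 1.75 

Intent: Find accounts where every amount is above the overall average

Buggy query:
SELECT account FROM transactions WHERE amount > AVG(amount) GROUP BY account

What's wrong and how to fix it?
Bug: AVG() is an aggregate; it can't sit directly in WHERE

Fix: Compute the overall average in a scalar subquery and compare each group's MIN against it in HAVING

Corrected query:
SELECT account FROM transactions GROUP BY account HAVING MIN(amount) > (SELECT AVG(amount) FROM transactions)

Result:
account
-------
ACC-104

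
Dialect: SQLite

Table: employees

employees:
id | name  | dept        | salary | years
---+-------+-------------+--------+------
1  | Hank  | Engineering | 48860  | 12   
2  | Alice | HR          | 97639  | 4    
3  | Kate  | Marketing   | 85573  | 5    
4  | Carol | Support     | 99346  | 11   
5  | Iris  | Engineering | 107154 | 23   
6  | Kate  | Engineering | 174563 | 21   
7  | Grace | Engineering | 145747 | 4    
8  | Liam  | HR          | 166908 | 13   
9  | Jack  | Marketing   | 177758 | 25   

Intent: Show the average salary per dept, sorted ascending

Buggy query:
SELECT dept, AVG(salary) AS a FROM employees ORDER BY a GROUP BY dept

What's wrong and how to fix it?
Bug: ORDER BY appears before GROUP BY; SQL clause order requires GROUP BY first

Fix: Reorder: SELECT … FROM … GROUP BY … ORDER BY …

Corrected query:
SELECT dept, AVG(salary) AS a FROM employees GROUP BY dept ORDER BY a

Result:
dept        | a       
------------+---------
Support     | 99346   
Engineering | 119081  
Marketing   | 131665.5
HR          | 132273.5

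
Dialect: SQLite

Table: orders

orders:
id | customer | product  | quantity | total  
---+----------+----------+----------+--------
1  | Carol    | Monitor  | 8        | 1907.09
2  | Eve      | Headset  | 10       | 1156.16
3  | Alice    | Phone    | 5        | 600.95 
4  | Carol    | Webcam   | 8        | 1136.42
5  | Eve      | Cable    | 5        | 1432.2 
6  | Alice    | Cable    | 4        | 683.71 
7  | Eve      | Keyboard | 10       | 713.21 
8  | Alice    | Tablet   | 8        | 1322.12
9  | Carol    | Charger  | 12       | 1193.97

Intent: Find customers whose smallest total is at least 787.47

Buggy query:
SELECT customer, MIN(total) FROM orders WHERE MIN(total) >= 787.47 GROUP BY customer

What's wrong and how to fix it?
Bug: Aggregates like MIN are computed per group after WHERE runs

Fix: Replace WHERE with HAVING after the GROUP BY

Corrected query:
SELECT customer, MIN(total) FROM orders GROUP BY customer HAVING MIN(total) >= 787.47

Result:
customer | MIN(total)
---------+-----------
Carol    | 1136.42   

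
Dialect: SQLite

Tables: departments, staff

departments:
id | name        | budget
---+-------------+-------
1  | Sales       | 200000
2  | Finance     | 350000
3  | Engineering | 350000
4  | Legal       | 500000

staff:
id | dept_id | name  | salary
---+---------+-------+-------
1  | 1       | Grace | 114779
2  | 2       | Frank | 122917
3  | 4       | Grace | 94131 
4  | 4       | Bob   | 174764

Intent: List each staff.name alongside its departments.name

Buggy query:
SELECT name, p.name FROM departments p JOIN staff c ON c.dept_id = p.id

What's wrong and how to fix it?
Bug: Both tables have a 'name' column; the unqualified reference is ambiguous

Fix: Prefix ambiguous columns with the table alias

Corrected query:
SELECT c.name, p.name FROM departments p JOIN staff c ON c.dept_id = p.id

Result:
name  | name   
------+--------
Grace | Sales  
Frank | Finance
Grace | Legal  
Bob   | Legal  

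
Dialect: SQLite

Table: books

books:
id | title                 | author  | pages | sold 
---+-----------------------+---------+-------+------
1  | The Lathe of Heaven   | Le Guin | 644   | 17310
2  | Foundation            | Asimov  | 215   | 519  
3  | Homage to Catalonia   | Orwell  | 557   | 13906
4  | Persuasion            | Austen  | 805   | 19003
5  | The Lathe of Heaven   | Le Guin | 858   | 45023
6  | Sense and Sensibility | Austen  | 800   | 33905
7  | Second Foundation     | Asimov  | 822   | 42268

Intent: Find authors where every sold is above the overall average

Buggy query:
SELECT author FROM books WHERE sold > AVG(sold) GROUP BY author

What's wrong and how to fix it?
Bug: AVG() is an aggregate; it can't sit directly in WHERE

Fix: Compute the overall average in a scalar subquery and compare each group's MIN against it in HAVING

Corrected query:
SELECT author FROM books GROUP BY author HAVING MIN(sold) > (SELECT AVG(sold) FROM books)

Result:
(no rows)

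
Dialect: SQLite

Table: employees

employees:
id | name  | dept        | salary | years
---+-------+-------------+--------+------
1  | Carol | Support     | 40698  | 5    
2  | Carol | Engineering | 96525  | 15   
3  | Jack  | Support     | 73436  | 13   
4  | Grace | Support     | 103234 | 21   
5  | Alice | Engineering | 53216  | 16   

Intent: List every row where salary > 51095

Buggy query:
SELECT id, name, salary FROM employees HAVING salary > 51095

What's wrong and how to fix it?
Bug: HAVING filters the output of aggregation, but this query has no GROUP BY and no aggregate functions, so SQLite rejects it (HAVING clause on a non-aggregate query); the condition here is per row

Fix: Use WHERE for row-level filtering

Corrected query:
SELECT id, name, salary FROM employees WHERE salary > 51095

Result:
id | name  | salary
---+-------+-------
2  | Carol | 96525 
3  | Jack  | 73436 
4  | Grace | 103234
5  | Alice | 53216 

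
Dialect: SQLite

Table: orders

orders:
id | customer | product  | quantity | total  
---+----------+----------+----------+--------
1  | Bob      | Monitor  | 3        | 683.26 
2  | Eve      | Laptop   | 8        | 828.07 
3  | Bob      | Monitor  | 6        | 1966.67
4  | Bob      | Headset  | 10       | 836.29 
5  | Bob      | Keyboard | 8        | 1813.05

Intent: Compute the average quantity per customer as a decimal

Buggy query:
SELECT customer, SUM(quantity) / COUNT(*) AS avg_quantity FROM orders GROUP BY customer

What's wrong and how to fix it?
Bug: Both operands are integers, so '/' performs integer division and truncates

Fix: Cast one side to REAL so the division keeps the fractional part

Corrected query:
SELECT customer, SUM(quantity) * 1.0 / COUNT(*) AS avg_quantity FROM orders GROUP BY customer

Result:
customer | avg_quantity
---------+-------------
Bob      | 6.75        
Eve      | 8           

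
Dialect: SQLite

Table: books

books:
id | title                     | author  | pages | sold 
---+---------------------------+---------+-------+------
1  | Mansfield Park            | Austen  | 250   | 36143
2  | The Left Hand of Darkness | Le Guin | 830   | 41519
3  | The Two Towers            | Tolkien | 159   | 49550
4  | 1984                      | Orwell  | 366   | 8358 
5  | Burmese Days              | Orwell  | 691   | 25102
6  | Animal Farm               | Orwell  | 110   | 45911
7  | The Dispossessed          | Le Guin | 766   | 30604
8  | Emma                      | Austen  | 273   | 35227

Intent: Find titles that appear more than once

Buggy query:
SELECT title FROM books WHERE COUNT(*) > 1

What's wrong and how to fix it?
Bug: COUNT(*) is an aggregate and cannot be used in WHERE

Fix: Group first, then use HAVING for the count condition

Corrected query:
SELECT title FROM books GROUP BY title HAVING COUNT(*) > 1

Result:
(no rows)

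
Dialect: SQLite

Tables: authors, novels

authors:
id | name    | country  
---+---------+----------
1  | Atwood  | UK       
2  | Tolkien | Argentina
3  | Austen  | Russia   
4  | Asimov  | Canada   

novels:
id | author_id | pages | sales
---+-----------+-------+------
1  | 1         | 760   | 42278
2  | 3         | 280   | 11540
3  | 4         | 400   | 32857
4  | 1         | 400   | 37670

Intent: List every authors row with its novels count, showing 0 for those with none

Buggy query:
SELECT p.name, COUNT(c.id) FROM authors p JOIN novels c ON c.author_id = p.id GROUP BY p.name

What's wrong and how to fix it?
Bug: An inner join excludes parents with zero children

Fix: Use LEFT JOIN so parents without children still appear (COUNT(c.id) gives 0)

Corrected query:
SELECT p.name, COUNT(c.id) FROM authors p LEFT JOIN novels c ON c.author_id = p.id GROUP BY p.name

Result:
name    | COUNT(c.id)
--------+------------
Asimov  | 1          
Atwood  | 2          
Austen  | 1          
Tolkien | 0          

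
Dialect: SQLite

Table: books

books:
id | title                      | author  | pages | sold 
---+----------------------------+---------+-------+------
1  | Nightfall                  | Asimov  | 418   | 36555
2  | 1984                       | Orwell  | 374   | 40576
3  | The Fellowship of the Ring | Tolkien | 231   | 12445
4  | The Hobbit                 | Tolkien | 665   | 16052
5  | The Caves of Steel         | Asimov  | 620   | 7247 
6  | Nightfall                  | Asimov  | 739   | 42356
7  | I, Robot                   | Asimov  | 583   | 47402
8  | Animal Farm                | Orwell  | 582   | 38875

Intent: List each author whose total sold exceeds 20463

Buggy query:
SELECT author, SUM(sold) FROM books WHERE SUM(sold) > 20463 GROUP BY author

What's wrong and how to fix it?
Bug: Aggregate functions cannot appear in a WHERE clause

Fix: Use HAVING (which filters groups after aggregation) instead of WHERE

Corrected query:
SELECT author, SUM(sold) FROM books GROUP BY author HAVING SUM(sold) > 20463

Result:
author  | SUM(sold)
--------+----------
Asimov  | 133560   
Orwell  | 79451    
Tolkien | 28497    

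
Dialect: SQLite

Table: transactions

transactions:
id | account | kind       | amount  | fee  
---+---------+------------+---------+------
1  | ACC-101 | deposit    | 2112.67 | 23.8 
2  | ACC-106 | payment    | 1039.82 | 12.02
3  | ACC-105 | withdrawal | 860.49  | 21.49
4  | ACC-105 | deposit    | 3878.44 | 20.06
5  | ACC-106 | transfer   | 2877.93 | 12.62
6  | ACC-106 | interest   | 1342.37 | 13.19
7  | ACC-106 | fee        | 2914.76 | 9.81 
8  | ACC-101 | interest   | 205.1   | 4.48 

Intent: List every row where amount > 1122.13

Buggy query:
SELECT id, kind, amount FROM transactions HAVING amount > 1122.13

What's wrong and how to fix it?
Bug: This is a non-aggregate query (no GROUP BY, no aggregates), so in SQLite the HAVING clause is invalid here; a row-level condition belongs in WHERE

Fix: Use WHERE for row-level filtering

Corrected query:
SELECT id, kind, amount FROM transactions WHERE amount > 1122.13

Result:
id | kind     | amount 
---+----------+--------
1  | deposit  | 2112.67
4  | deposit  | 3878.44
5  | transfer | 2877.93
6  | interest | 1342.37
7  | fee      | 2914.76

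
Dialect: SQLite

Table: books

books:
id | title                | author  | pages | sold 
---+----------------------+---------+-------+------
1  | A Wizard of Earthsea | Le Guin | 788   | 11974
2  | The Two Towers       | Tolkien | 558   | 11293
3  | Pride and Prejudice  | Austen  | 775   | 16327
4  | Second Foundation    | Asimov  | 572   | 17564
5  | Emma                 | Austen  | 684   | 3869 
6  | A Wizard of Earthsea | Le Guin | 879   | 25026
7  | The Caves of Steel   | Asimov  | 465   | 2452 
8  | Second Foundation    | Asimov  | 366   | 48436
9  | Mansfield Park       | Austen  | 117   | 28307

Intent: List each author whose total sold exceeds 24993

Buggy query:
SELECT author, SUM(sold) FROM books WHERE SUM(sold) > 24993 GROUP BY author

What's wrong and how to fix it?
Bug: SUM(sold) is an aggregate, but WHERE filters rows before aggregation

Fix: Move the aggregate condition to a HAVING clause

Corrected query:
SELECT author, SUM(sold) FROM books GROUP BY author HAVING SUM(sold) > 24993

Result:
author  | SUM(sold)
--------+----------
Asimov  | 68452    
Austen  | 48503    
Le Guin | 37000    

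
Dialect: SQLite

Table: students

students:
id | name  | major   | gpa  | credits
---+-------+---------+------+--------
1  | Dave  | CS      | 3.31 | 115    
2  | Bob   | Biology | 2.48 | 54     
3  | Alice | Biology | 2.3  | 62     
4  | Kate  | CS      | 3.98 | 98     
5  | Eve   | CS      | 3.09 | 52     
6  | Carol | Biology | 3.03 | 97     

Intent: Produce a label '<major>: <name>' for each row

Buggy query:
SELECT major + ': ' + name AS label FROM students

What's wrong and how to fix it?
Bug: '+' is numeric addition; on text columns SQLite converts them to 0 instead of concatenating

Fix: Use the || operator for string concatenation

Corrected query:
SELECT major || ': ' || name AS label FROM students

Result:
label         
--------------
CS: Dave      
Biology: Bob  
Biology: Alice
CS: Kate      
CS: Eve       
Biology: Carol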